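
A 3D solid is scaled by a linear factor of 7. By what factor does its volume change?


Linear scale factor k = 7
Rule: under a linear scaling by k, volumes scale by k^3.
k^3 = 7 * 7 * 7
k^3 = 49 * 7
k^3 = 343
Volume scales by a factor of 343.
343 (dimensionless)


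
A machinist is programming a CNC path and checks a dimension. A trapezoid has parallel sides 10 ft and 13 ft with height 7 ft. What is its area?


Shape: trapezoid
Parallel sides a = 10 ft, b = 13 ft; Height h = 7 ft
Formula: A = (a + b) * h / 2
a + b = 10 + 13 = 23
A = 23 * 7 / 2
A = 161 / 2
A = 80.5
80.5 ft^2


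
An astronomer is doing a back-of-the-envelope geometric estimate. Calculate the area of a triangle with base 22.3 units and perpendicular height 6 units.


Shape: triangle
Base b = 22.3 units, Height h = 6 units
Formula: A = (1/2) * b * h
A = 0.5 * 22.3 * 6
A = 0.5 * 133.8
A = 66.9
66.9 units^2


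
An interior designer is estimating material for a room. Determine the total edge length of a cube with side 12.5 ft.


Shape: cube
Side s = 12.5 ft
A cube has 12 edges, all equal.
Formula: total edge length = 12 * s
Total = 12 * 12.5
Total = 150
150 ft


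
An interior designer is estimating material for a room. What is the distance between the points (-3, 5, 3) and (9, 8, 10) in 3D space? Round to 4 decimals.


3D distance between two points
P1 = (-3, 5, 3), P2 = (9, 8, 10)
Formula: d = sqrt((x2-x1)^2 + (y2-y1)^2 + (z2-z1)^2)
dx = 9 - -3 = 12
dy = 8 - 5 = 3
dz = 10 - 3 = 7
dx^2 + dy^2 + dz^2 = 144 + 9 + 49 = 202
d = sqrt(202)
d = 14.2127
14.2127 units


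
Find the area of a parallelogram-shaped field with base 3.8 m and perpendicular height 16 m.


Shape: parallelogram
Base b = 3.8 m, Height h = 16 m
Formula: A = b * h
A = 3.8 * 16
A = 60.8
60.8 m^2


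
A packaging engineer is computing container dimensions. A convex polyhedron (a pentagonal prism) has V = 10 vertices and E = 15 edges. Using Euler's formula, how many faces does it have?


Polyhedron: pentagonal prism
Euler's formula for convex polyhedra: V - E + F = 2
Given: V = 10 vertices and E = 15 edges
Solve for F:
F = 2 + E - V = 2 + 15 - 10 = 7
7 faces


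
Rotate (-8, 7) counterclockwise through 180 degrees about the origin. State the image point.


Transformation: rotation about the origin
Original point: (-8, 7)
Rule for 180 deg: (x, y) -> (-x, -y)
Apply: (-8, 7) -> (8, -7)
(8, -7)


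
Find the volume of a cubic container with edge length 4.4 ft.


Shape: cube
Side s = 4.4 ft
Formula: V = s^3
V = 4.4 * 4.4 * 4.4
V = 19.36 * 4.4
V = 85.184
85.184 ft^3


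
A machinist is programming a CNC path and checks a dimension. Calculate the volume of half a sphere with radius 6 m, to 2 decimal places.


Shape: hemisphere (half of a sphere)
Radius r = 6 m
Formula: V = (1/2) * (4/3) * pi * r^3 = (2/3) * pi * r^3
r^3 = 216
(2/3) * 216 = 144
V = 144 * pi
V = 452.39
452.39 m^3


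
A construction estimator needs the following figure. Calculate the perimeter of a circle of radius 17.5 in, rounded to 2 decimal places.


Shape: circle
Radius r = 17.5 in
Formula: C = 2 * pi * r
C = 2 * pi * 17.5
C = 35 * pi
C = 109.96
109.96 in


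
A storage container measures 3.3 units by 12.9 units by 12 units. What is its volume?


Shape: rectangular prism
l = 3.3 units, w = 12.9 units, h = 12 units
Formula: V = l * w * h
V = 3.3 * 12.9 * 12
V = 42.57 * 12
V = 510.84
510.84 units^3


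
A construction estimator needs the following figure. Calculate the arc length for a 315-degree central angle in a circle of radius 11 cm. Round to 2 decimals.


Shape: circular arc
Radius r = 11 cm, Angle = 315 degrees
Formula: L = (angle/360) * 2 * pi * r
2 * pi * r = 22 * pi
L = (315/360) * 22 * pi
L = 19.25 * pi
L = 60.48
60.48 cm


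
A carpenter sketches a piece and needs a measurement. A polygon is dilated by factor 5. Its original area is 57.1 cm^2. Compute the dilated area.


Linear scale factor k = 5
Original area = 57.1 cm^2
Rule: under a linear scaling by k, areas scale by k^2.
k^2 = 5^2 = 25
New area = 57.1 * 25
New area = 1427.5
1427.5 cm^2


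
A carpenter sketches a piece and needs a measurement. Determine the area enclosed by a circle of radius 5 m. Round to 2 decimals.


Shape: circle
Radius r = 5 m
Formula: A = pi * r^2
r^2 = 5^2 = 25
A = pi * 25
A = 78.54
78.54 m^2


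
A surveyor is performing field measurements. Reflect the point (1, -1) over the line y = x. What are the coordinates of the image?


Transformation: reflection
Original point: (1, -1)
Rule for reflection over y = x: (x, y) -> (y, x)
Apply: (1, -1) -> (-1, 1)
(-1, 1)


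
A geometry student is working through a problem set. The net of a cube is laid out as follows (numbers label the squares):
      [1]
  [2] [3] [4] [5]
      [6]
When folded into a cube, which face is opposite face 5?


Net: cross layout. Take square 3 as the base (bottom).
Fold the four squares in the horizontal row up around 3: 2 -> left, 4 -> right, 5 wraps to the top.
Fold 1 and 6 up from 3: 1 -> back, 6 -> front.
Opposite pairs are therefore: (1, 6), (2, 4), (3, 5).
Face 5 is opposite face 3.
face 3


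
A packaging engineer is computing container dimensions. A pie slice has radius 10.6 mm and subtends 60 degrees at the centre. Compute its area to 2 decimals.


Shape: circular sector
Radius r = 10.6 mm, Angle = 60 degrees
Formula: A = (angle/360) * pi * r^2
r^2 = 112.36
Fraction of circle = 60/360
A = (60/360) * pi * 112.36
A = 18.726667 * pi
A = 58.83
58.83 mm^2


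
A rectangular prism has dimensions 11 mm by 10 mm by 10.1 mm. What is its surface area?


Shape: rectangular prism
l = 11 mm, w = 10 mm, h = 10.1 mm
Formula: SA = 2(lw + lh + wh)
lw = 110, lh = 111.1, wh = 101
lw + lh + wh = 322.1
SA = 2 * 322.1
SA = 644.2
644.2 mm^2


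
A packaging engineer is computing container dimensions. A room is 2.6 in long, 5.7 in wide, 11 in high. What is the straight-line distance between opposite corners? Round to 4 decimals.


Shape: rectangular box (space diagonal)
l = 2.6 in, w = 5.7 in, h = 11 in
Visualize: the diagonal of the base, then a right triangle with that diagonal and the height.
Formula: d = sqrt(l^2 + w^2 + h^2)
l^2 + w^2 + h^2 = 6.76 + 32.49 + 121 = 160.25
d = sqrt(160.25)
d = 12.659
12.659 in


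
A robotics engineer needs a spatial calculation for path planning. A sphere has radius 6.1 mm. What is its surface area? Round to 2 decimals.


Shape: sphere
Radius r = 6.1 mm
Formula: SA = 4 * pi * r^2
r^2 = 37.21
SA = 4 * pi * 37.21
SA = 148.84 * pi
SA = 467.59
467.59 mm^2


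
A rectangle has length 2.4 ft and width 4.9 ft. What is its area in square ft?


Shape: rectangle
Length l = 2.4 ft, Width w = 4.9 ft
Formula: A = l * w
A = 2.4 * 4.9
A = 11.76
11.76 ft^2


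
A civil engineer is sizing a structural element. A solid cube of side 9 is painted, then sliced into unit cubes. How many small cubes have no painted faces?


Large cube: 9 x 9 x 9, cut into unit cubes.
n = 9, so n - 2 = 7
Unpainted cubes form the interior (n - 2)^3 block.
(n - 2)^3 = 7^3 = 343
343 unit cubes


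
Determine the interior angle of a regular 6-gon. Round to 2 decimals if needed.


Shape: regular hexagon (6 sides)
Formula: interior angle = (n - 2) * 180 / n
(n - 2) = 4
(n - 2) * 180 = 720
angle = 720 / 6
angle = 120
120 degrees


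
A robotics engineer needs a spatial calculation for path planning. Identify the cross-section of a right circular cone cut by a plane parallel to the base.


Solid: right circular cone
Cutting plane: parallel to the base
Visualize the intersection of the plane with the solid's surface.
The boundary of the cut region is a circle.
circle


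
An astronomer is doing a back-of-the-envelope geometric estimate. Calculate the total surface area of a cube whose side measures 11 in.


Shape: cube
Side s = 11 in
A cube has 6 square faces.
Formula: SA = 6 * s^2
s^2 = 121
SA = 6 * 121
SA = 726
726 in^2


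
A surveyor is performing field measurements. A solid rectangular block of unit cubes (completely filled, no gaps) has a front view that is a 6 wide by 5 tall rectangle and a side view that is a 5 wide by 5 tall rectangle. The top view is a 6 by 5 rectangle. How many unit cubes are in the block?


Orthographic views of a solid rectangular block:
Front view 6 x 5 -> length = 6, height = 5
Side view 5 x 5 -> width = 5, height = 5 (consistent)
Top view 6 x 5 -> confirms length = 6, width = 5
The block is 6 x 5 x 5.
Total unit cubes = 6 * 5 * 5 = 150
150 unit cubes


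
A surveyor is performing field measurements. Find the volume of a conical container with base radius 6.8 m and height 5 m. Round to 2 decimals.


Shape: cone
Radius r = 6.8 m, Height h = 5 m
Formula: V = (1/3) * pi * r^2 * h
r^2 = 46.24
pi * r^2 * h = pi * 46.24 * 5 = 231.2 * pi
V = 231.2 * pi / 3
V = 242.11
242.11 m^3


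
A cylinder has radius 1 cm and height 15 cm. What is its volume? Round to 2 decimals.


Shape: cylinder
Radius r = 1 cm, Height h = 15 cm
Formula: V = pi * r^2 * h
r^2 = 1
V = pi * 1 * 15
V = 15 * pi
V = 47.12
47.12 cm^3


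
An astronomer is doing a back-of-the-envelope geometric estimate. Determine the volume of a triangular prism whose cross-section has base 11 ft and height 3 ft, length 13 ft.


Shape: triangular prism
Triangle base = 11 ft, triangle height = 3 ft, prism length L = 13 ft
Formula: V = (1/2 * b * h_tri) * L
Cross-section area = 0.5 * 11 * 3 = 16.5
V = 16.5 * 13
V = 214.5
214.5 ft^3


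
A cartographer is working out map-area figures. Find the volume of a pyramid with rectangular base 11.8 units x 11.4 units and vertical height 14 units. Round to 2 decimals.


Shape: rectangular pyramid
Base: 11.8 units x 11.4 units, Height h = 14 units
Formula: V = (1/3) * base_area * h
base_area = 11.8 * 11.4 = 134.52
base_area * h = 134.52 * 14 = 1883.28
V = 1883.28 / 3
V = 627.76
627.76 units^3


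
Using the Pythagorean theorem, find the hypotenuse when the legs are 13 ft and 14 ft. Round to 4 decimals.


Shape: right triangle
Legs a = 13 ft, b = 14 ft
Formula: c = sqrt(a^2 + b^2)
a^2 = 169, b^2 = 196
a^2 + b^2 = 365
c = sqrt(365)
c = 19.105
19.105 ft


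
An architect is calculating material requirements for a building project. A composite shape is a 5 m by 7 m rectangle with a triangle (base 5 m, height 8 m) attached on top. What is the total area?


Composite shape: rectangle + triangle
Rectangle area = 5 * 7 = 35
Triangle area = 0.5 * 5 * 8 = 20
Total = 35 + 20
Total = 55
55 m^2


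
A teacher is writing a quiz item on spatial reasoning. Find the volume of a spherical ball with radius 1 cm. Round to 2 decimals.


Shape: sphere
Radius r = 1 cm
Formula: V = (4/3) * pi * r^3
r^3 = 1
(4/3) * 1 = 1.333333
V = 1.333333 * pi
V = 4.19
4.19 cm^3


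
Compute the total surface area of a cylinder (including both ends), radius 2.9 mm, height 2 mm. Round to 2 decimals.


Shape: closed cylinder
Radius r = 2.9 mm, Height h = 2 mm
Formula: SA = 2*pi*r^2 + 2*pi*r*h = 2*pi*r*(r + h)
r + h = 4.9
2 * r * (r + h) = 2 * 2.9 * 4.9 = 28.42
SA = 28.42 * pi
SA = 89.28
89.28 mm^2


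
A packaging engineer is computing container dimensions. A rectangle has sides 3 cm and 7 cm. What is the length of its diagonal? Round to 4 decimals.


Shape: rectangle (diagonal via Pythagoras)
Sides: 3 cm and 7 cm
Formula: d = sqrt(l^2 + w^2)
l^2 = 9, w^2 = 49
l^2 + w^2 = 58
d = sqrt(58)
d = 7.6158
7.6158 cm


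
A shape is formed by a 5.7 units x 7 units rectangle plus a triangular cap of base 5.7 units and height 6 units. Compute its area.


Composite shape: rectangle + triangle
Rectangle area = 5.7 * 7 = 39.9
Triangle area = 0.5 * 5.7 * 6 = 17.1
Total = 39.9 + 17.1
Total = 57
57 units^2


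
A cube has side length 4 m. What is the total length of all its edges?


Shape: cube
Side s = 4 m
A cube has 12 edges, all equal.
Formula: total edge length = 12 * s
Total = 12 * 4
Total = 48
48 m


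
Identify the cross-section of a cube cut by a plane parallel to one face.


Solid: cube
Cutting plane: parallel to one face
Visualize the intersection of the plane with the solid's surface.
The boundary of the cut region is a square.
square


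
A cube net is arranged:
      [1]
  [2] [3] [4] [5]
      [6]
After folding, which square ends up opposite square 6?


Net: cross layout. Take square 3 as the base (bottom).
Fold the four squares in the horizontal row up around 3: 2 -> left, 4 -> right, 5 wraps to the top.
Fold 1 and 6 up from 3: 1 -> back, 6 -> front.
Opposite pairs are therefore: (1, 6), (2, 4), (3, 5).
Face 6 is opposite face 1.
face 1


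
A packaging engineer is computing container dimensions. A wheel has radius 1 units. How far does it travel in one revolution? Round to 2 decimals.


Shape: circle
Radius r = 1 units
Formula: C = 2 * pi * r
C = 2 * pi * 1
C = 2 * pi
C = 6.28
6.28 units


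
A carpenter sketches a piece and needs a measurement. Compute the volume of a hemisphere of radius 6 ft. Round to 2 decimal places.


Shape: hemisphere (half of a sphere)
Radius r = 6 ft
Formula: V = (1/2) * (4/3) * pi * r^3 = (2/3) * pi * r^3
r^3 = 216
(2/3) * 216 = 144
V = 144 * pi
V = 452.39
452.39 ft^3


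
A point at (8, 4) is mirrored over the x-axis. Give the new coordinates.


Transformation: reflection
Original point: (8, 4)
Rule for reflection over the x-axis: (x, y) -> (x, -y)
Apply: (8, 4) -> (8, -4)
(8, -4)


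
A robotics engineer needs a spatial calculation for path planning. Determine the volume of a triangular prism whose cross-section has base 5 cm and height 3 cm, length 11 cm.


Shape: triangular prism
Triangle base = 5 cm, triangle height = 3 cm, prism length L = 11 cm
Formula: V = (1/2 * b * h_tri) * L
Cross-section area = 0.5 * 5 * 3 = 7.5
V = 7.5 * 11
V = 82.5
82.5 cm^3


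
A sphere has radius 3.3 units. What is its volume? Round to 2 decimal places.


Shape: sphere
Radius r = 3.3 units
Formula: V = (4/3) * pi * r^3
r^3 = 35.937
(4/3) * 35.937 = 47.916
V = 47.916 * pi
V = 150.53
150.53 units^3


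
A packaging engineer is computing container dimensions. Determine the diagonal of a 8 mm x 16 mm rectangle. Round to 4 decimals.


Shape: rectangle (diagonal via Pythagoras)
Sides: 8 mm and 16 mm
Formula: d = sqrt(l^2 + w^2)
l^2 = 64, w^2 = 256
l^2 + w^2 = 320
d = sqrt(320)
d = 17.8885
17.8885 mm


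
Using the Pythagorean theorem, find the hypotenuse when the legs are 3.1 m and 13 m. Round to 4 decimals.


Shape: right triangle
Legs a = 3.1 m, b = 13 m
Formula: c = sqrt(a^2 + b^2)
a^2 = 9.61, b^2 = 169
a^2 + b^2 = 178.61
c = sqrt(178.61)
c = 13.3645
13.3645 m


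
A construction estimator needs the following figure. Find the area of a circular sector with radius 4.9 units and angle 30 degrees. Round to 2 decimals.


Shape: circular sector
Radius r = 4.9 units, Angle = 30 degrees
Formula: A = (angle/360) * pi * r^2
r^2 = 24.01
Fraction of circle = 30/360
A = (30/360) * pi * 24.01
A = 2.000833 * pi
A = 6.29
6.29 units^2


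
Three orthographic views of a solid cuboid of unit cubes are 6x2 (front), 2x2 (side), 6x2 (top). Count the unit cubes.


Orthographic views of a solid rectangular block:
Front view 6 x 2 -> length = 6, height = 2
Side view 2 x 2 -> width = 2, height = 2 (consistent)
Top view 6 x 2 -> confirms length = 6, width = 2
The block is 6 x 2 x 2.
Total unit cubes = 6 * 2 * 2 = 24
24 unit cubes


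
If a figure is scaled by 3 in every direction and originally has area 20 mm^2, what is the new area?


Linear scale factor k = 3
Original area = 20 mm^2
Rule: under a linear scaling by k, areas scale by k^2.
k^2 = 3^2 = 9
New area = 20 * 9
New area = 180
180 mm^2


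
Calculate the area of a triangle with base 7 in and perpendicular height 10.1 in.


Shape: triangle
Base b = 7 in, Height h = 10.1 in
Formula: A = (1/2) * b * h
A = 0.5 * 7 * 10.1
A = 0.5 * 70.7
A = 35.35
35.35 in^2


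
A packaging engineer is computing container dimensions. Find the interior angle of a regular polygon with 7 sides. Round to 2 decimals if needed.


Shape: regular heptagon (7 sides)
Formula: interior angle = (n - 2) * 180 / n
(n - 2) = 5
(n - 2) * 180 = 900
angle = 900 / 7
angle = 128.57
128.57 degrees


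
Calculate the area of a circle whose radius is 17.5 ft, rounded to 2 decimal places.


Shape: circle
Radius r = 17.5 ft
Formula: A = pi * r^2
r^2 = 17.5^2 = 306.25
A = pi * 306.25
A = 962.11
962.11 ft^2


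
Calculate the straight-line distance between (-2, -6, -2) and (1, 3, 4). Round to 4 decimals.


3D distance between two points
P1 = (-2, -6, -2), P2 = (1, 3, 4)
Formula: d = sqrt((x2-x1)^2 + (y2-y1)^2 + (z2-z1)^2)
dx = 1 - -2 = 3
dy = 3 - -6 = 9
dz = 4 - -2 = 6
dx^2 + dy^2 + dz^2 = 9 + 81 + 36 = 126
d = sqrt(126)
d = 11.225
11.225 units


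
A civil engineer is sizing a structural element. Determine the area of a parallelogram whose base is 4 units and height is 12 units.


Shape: parallelogram
Base b = 4 units, Height h = 12 units
Formula: A = b * h
A = 4 * 12
A = 48
48 units^2


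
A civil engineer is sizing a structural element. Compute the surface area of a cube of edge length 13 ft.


Shape: cube
Side s = 13 ft
A cube has 6 square faces.
Formula: SA = 6 * s^2
s^2 = 169
SA = 6 * 169
SA = 1014
1014 ft^2


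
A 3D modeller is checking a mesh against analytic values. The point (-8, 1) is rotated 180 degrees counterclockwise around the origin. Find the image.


Transformation: rotation about the origin
Original point: (-8, 1)
Rule for 180 deg: (x, y) -> (-x, -y)
Apply: (-8, 1) -> (8, -1)
(8, -1)


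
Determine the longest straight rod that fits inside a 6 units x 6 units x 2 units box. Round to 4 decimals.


Shape: rectangular box (space diagonal)
l = 6 units, w = 6 units, h = 2 units
Visualize: the diagonal of the base, then a right triangle with that diagonal and the height.
Formula: d = sqrt(l^2 + w^2 + h^2)
l^2 + w^2 + h^2 = 36 + 36 + 4 = 76
d = sqrt(76)
d = 8.7178
8.7178 units


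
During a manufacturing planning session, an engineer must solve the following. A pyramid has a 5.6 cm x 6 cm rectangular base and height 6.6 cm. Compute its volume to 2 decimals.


Shape: rectangular pyramid
Base: 5.6 cm x 6 cm, Height h = 6.6 cm
Formula: V = (1/3) * base_area * h
base_area = 5.6 * 6 = 33.6
base_area * h = 33.6 * 6.6 = 221.76
V = 221.76 / 3
V = 73.92
73.92 cm^3


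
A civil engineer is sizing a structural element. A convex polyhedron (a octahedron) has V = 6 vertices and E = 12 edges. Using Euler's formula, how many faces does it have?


Polyhedron: octahedron
Euler's formula for convex polyhedra: V - E + F = 2
Given: V = 6 vertices and E = 12 edges
Solve for F:
F = 2 + E - V = 2 + 12 - 6 = 8
8 faces


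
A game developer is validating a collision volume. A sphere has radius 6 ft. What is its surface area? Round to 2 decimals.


Shape: sphere
Radius r = 6 ft
Formula: SA = 4 * pi * r^2
r^2 = 36
SA = 4 * pi * 36
SA = 144 * pi
SA = 452.39
452.39 ft^2


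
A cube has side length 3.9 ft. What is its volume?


Shape: cube
Side s = 3.9 ft
Formula: V = s^3
V = 3.9 * 3.9 * 3.9
V = 15.21 * 3.9
V = 59.319
59.319 ft^3


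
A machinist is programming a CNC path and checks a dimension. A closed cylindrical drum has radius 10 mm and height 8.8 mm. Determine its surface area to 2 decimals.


Shape: closed cylinder
Radius r = 10 mm, Height h = 8.8 mm
Formula: SA = 2*pi*r^2 + 2*pi*r*h = 2*pi*r*(r + h)
r + h = 18.8
2 * r * (r + h) = 2 * 10 * 18.8 = 376
SA = 376 * pi
SA = 1181.24
1181.24 mm^2


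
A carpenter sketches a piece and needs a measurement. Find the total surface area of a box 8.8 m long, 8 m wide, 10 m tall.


Shape: rectangular prism
l = 8.8 m, w = 8 m, h = 10 m
Formula: SA = 2(lw + lh + wh)
lw = 70.4, lh = 88, wh = 80
lw + lh + wh = 238.4
SA = 2 * 238.4
SA = 476.8
476.8 m^2


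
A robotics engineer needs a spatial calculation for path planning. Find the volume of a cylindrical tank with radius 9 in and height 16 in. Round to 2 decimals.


Shape: cylinder
Radius r = 9 in, Height h = 16 in
Formula: V = pi * r^2 * h
r^2 = 81
V = pi * 81 * 16
V = 1296 * pi
V = 4071.5
4071.5 in^3


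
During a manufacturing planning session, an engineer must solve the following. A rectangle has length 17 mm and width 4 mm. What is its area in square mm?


Shape: rectangle
Length l = 17 mm, Width w = 4 mm
Formula: A = l * w
A = 17 * 4
A = 68
68 mm^2


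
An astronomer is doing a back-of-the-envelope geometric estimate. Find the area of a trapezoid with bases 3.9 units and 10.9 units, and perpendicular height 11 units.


Shape: trapezoid
Parallel sides a = 3.9 units, b = 10.9 units; Height h = 11 units
Formula: A = (a + b) * h / 2
a + b = 3.9 + 10.9 = 14.8
A = 14.8 * 11 / 2
A = 162.8 / 2
A = 81.4
81.4 units^2


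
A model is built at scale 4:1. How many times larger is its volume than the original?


Linear scale factor k = 4
Rule: under a linear scaling by k, volumes scale by k^3.
k^3 = 4 * 4 * 4
k^3 = 16 * 4
k^3 = 64
Volume scales by a factor of 64.
64 (dimensionless)


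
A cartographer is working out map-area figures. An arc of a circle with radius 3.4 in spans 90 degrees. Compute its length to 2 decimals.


Shape: circular arc
Radius r = 3.4 in, Angle = 90 degrees
Formula: L = (angle/360) * 2 * pi * r
2 * pi * r = 6.8 * pi
L = (90/360) * 6.8 * pi
L = 1.7 * pi
L = 5.34
5.34 in


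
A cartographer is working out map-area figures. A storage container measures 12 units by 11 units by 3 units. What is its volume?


Shape: rectangular prism
l = 12 units, w = 11 units, h = 3 units
Formula: V = l * w * h
V = 12 * 11 * 3
V = 132 * 3
V = 396
396 units^3


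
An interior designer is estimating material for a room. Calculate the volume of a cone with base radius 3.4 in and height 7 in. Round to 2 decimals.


Shape: cone
Radius r = 3.4 in, Height h = 7 in
Formula: V = (1/3) * pi * r^2 * h
r^2 = 11.56
pi * r^2 * h = pi * 11.56 * 7 = 80.92 * pi
V = 80.92 * pi / 3
V = 84.74
84.74 in^3


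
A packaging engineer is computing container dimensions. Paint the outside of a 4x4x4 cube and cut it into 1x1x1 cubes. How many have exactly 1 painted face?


Large cube: 4 x 4 x 4, cut into unit cubes.
n = 4, so n - 2 = 2
Cubes with 1 painted face lie in the interior of each face.
A cube has 6 faces; each contributes (n - 2)^2 = 4 such cubes.
Count = 6 * 4 = 24
24 unit cubes


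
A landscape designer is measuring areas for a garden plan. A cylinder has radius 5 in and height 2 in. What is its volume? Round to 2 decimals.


Shape: cylinder
Radius r = 5 in, Height h = 2 in
Formula: V = pi * r^2 * h
r^2 = 25
V = pi * 25 * 2
V = 50 * pi
V = 157.08
157.08 in^3


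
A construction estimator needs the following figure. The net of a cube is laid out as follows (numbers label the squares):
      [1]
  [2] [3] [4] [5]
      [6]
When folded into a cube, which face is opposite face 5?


Net: cross layout. Take square 3 as the base (bottom).
Fold the four squares in the horizontal row up around 3: 2 -> left, 4 -> right, 5 wraps to the top.
Fold 1 and 6 up from 3: 1 -> back, 6 -> front.
Opposite pairs are therefore: (1, 6), (2, 4), (3, 5).
Face 5 is opposite face 3.
face 3


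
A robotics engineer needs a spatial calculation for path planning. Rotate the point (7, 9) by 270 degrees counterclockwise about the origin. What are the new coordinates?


Transformation: rotation about the origin
Original point: (7, 9)
Rule for 270 deg counterclockwise: (x, y) -> (y, -x)
Apply: (7, 9) -> (9, -7)
(9, -7)


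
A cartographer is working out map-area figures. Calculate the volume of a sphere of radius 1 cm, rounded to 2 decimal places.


Shape: sphere
Radius r = 1 cm
Formula: V = (4/3) * pi * r^3
r^3 = 1
(4/3) * 1 = 1.333333
V = 1.333333 * pi
V = 4.19
4.19 cm^3


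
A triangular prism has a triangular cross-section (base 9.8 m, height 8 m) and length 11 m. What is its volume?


Shape: triangular prism
Triangle base = 9.8 m, triangle height = 8 m, prism length L = 11 m
Formula: V = (1/2 * b * h_tri) * L
Cross-section area = 0.5 * 9.8 * 8 = 39.2
V = 39.2 * 11
V = 431.2
431.2 m^3


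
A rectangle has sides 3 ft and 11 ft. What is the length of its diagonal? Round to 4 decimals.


Shape: rectangle (diagonal via Pythagoras)
Sides: 3 ft and 11 ft
Formula: d = sqrt(l^2 + w^2)
l^2 = 9, w^2 = 121
l^2 + w^2 = 130
d = sqrt(130)
d = 11.4018
11.4018 ft


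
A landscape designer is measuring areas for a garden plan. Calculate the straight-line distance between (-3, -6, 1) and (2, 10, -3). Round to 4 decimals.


3D distance between two points
P1 = (-3, -6, 1), P2 = (2, 10, -3)
Formula: d = sqrt((x2-x1)^2 + (y2-y1)^2 + (z2-z1)^2)
dx = 2 - -3 = 5
dy = 10 - -6 = 16
dz = -3 - 1 = -4
dx^2 + dy^2 + dz^2 = 25 + 256 + 16 = 297
d = sqrt(297)
d = 17.2337
17.2337 units


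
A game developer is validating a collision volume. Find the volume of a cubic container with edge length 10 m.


Shape: cube
Side s = 10 m
Formula: V = s^3
V = 10 * 10 * 10
V = 100 * 10
V = 1000
1000 m^3


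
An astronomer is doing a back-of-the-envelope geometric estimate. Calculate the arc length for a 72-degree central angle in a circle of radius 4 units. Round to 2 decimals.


Shape: circular arc
Radius r = 4 units, Angle = 72 degrees
Formula: L = (angle/360) * 2 * pi * r
2 * pi * r = 8 * pi
L = (72/360) * 8 * pi
L = 1.6 * pi
L = 5.03
5.03 units


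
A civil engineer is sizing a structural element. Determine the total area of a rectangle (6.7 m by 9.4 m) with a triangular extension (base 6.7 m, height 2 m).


Composite shape: rectangle + triangle
Rectangle area = 6.7 * 9.4 = 62.98
Triangle area = 0.5 * 6.7 * 2 = 6.7
Total = 62.98 + 6.7
Total = 69.68
69.68 m^2


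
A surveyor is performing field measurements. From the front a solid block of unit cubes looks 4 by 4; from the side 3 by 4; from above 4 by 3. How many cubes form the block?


Orthographic views of a solid rectangular block:
Front view 4 x 4 -> length = 4, height = 4
Side view 3 x 4 -> width = 3, height = 4 (consistent)
Top view 4 x 3 -> confirms length = 4, width = 3
The block is 4 x 3 x 4.
Total unit cubes = 4 * 3 * 4 = 48
48 unit cubes


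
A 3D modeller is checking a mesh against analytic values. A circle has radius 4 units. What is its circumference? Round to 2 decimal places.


Shape: circle
Radius r = 4 units
Formula: C = 2 * pi * r
C = 2 * pi * 4
C = 8 * pi
C = 25.13
25.13 units


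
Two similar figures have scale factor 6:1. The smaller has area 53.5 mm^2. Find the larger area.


Linear scale factor k = 6
Original area = 53.5 mm^2
Rule: under a linear scaling by k, areas scale by k^2.
k^2 = 6^2 = 36
New area = 53.5 * 36
New area = 1926
1926 mm^2


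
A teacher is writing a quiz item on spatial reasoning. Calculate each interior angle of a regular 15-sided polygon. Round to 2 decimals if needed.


Shape: regular pentadecagon (15 sides)
Formula: interior angle = (n - 2) * 180 / n
(n - 2) = 13
(n - 2) * 180 = 2340
angle = 2340 / 15
angle = 156
156 degrees


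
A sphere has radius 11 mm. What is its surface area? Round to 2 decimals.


Shape: sphere
Radius r = 11 mm
Formula: SA = 4 * pi * r^2
r^2 = 121
SA = 4 * pi * 121
SA = 484 * pi
SA = 1520.53
1520.53 mm^2


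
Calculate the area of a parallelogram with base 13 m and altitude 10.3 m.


Shape: parallelogram
Base b = 13 m, Height h = 10.3 m
Formula: A = b * h
A = 13 * 10.3
A = 133.9
133.9 m^2


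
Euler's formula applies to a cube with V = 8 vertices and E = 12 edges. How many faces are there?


Polyhedron: cube
Euler's formula for convex polyhedra: V - E + F = 2
Given: V = 8 vertices and E = 12 edges
Solve for F:
F = 2 + E - V = 2 + 12 - 8 = 6
6 faces


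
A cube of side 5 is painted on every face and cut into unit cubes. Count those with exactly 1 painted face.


Large cube: 5 x 5 x 5, cut into unit cubes.
n = 5, so n - 2 = 3
Cubes with 1 painted face lie in the interior of each face.
A cube has 6 faces; each contributes (n - 2)^2 = 9 such cubes.
Count = 6 * 9 = 54
54 unit cubes


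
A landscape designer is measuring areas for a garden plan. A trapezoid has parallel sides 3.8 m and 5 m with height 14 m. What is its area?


Shape: trapezoid
Parallel sides a = 3.8 m, b = 5 m; Height h = 14 m
Formula: A = (a + b) * h / 2
a + b = 3.8 + 5 = 8.8
A = 8.8 * 14 / 2
A = 123.2 / 2
A = 61.6
61.6 m^2


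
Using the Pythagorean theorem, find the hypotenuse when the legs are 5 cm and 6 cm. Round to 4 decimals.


Shape: right triangle
Legs a = 5 cm, b = 6 cm
Formula: c = sqrt(a^2 + b^2)
a^2 = 25, b^2 = 36
a^2 + b^2 = 61
c = sqrt(61)
c = 7.8102
7.8102 cm


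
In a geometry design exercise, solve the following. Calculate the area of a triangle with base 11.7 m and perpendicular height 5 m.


Shape: triangle
Base b = 11.7 m, Height h = 5 m
Formula: A = (1/2) * b * h
A = 0.5 * 11.7 * 5
A = 0.5 * 58.5
A = 29.25
29.25 m^2


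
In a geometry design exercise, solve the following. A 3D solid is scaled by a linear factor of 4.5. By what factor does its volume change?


Linear scale factor k = 4.5
Rule: under a linear scaling by k, volumes scale by k^3.
k^3 = 4.5 * 4.5 * 4.5
k^3 = 20.25 * 4.5
k^3 = 91.125
Volume scales by a factor of 91.125.
91.125 (dimensionless)


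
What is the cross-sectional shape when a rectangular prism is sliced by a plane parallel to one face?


Solid: rectangular prism
Cutting plane: parallel to one face
Visualize the intersection of the plane with the solid's surface.
The boundary of the cut region is a rectangle.
rectangle


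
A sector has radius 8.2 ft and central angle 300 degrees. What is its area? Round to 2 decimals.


Shape: circular sector
Radius r = 8.2 ft, Angle = 300 degrees
Formula: A = (angle/360) * pi * r^2
r^2 = 67.24
Fraction of circle = 300/360
A = (300/360) * pi * 67.24
A = 56.033333 * pi
A = 176.03
176.03 ft^2


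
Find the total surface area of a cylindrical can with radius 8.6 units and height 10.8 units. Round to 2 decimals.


Shape: closed cylinder
Radius r = 8.6 units, Height h = 10.8 units
Formula: SA = 2*pi*r^2 + 2*pi*r*h = 2*pi*r*(r + h)
r + h = 19.4
2 * r * (r + h) = 2 * 8.6 * 19.4 = 333.68
SA = 333.68 * pi
SA = 1048.29
1048.29 units^2


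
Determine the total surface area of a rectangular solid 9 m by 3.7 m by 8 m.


Shape: rectangular prism
l = 9 m, w = 3.7 m, h = 8 m
Formula: SA = 2(lw + lh + wh)
lw = 33.3, lh = 72, wh = 29.6
lw + lh + wh = 134.9
SA = 2 * 134.9
SA = 269.8
269.8 m^2


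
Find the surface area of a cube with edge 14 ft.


Shape: cube
Side s = 14 ft
A cube has 6 square faces.
Formula: SA = 6 * s^2
s^2 = 196
SA = 6 * 196
SA = 1176
1176 ft^2


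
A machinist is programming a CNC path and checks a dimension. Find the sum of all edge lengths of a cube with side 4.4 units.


Shape: cube
Side s = 4.4 units
A cube has 12 edges, all equal.
Formula: total edge length = 12 * s
Total = 12 * 4.4
Total = 52.8
52.8 units


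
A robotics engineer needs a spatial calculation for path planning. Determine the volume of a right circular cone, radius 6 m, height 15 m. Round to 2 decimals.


Shape: cone
Radius r = 6 m, Height h = 15 m
Formula: V = (1/3) * pi * r^2 * h
r^2 = 36
pi * r^2 * h = pi * 36 * 15 = 540 * pi
V = 540 * pi / 3
V = 565.49
565.49 m^3


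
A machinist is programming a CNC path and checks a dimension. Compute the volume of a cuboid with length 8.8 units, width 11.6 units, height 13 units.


Shape: rectangular prism
l = 8.8 units, w = 11.6 units, h = 13 units
Formula: V = l * w * h
V = 8.8 * 11.6 * 13
V = 102.08 * 13
V = 1327.04
1327.04 units^3


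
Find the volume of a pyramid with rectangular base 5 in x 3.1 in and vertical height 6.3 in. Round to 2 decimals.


Shape: rectangular pyramid
Base: 5 in x 3.1 in, Height h = 6.3 in
Formula: V = (1/3) * base_area * h
base_area = 5 * 3.1 = 15.5
base_area * h = 15.5 * 6.3 = 97.65
V = 97.65 / 3
V = 32.55
32.55 in^3


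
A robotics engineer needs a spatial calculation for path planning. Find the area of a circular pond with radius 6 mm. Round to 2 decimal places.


Shape: circle
Radius r = 6 mm
Formula: A = pi * r^2
r^2 = 6^2 = 36
A = pi * 36
A = 113.1
113.1 mm^2


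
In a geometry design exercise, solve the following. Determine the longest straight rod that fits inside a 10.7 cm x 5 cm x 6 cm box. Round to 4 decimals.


Shape: rectangular box (space diagonal)
l = 10.7 cm, w = 5 cm, h = 6 cm
Visualize: the diagonal of the base, then a right triangle with that diagonal and the height.
Formula: d = sqrt(l^2 + w^2 + h^2)
l^2 + w^2 + h^2 = 114.49 + 25 + 36 = 175.49
d = sqrt(175.49)
d = 13.2473
13.2473 cm


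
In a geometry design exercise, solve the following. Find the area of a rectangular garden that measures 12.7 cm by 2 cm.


Shape: rectangle
Length l = 12.7 cm, Width w = 2 cm
Formula: A = l * w
A = 12.7 * 2
A = 25.4
25.4 cm^2


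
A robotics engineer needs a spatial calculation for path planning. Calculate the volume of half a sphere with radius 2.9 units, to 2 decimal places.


Shape: hemisphere (half of a sphere)
Radius r = 2.9 units
Formula: V = (1/2) * (4/3) * pi * r^3 = (2/3) * pi * r^3
r^3 = 24.389
(2/3) * 24.389 = 16.259333
V = 16.259333 * pi
V = 51.08
51.08 units^3


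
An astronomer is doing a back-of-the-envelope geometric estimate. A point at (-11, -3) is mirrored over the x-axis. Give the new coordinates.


Transformation: reflection
Original point: (-11, -3)
Rule for reflection over the x-axis: (x, y) -> (x, -y)
Apply: (-11, -3) -> (-11, 3)
(-11, 3)


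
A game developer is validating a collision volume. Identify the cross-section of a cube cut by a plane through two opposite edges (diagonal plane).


Solid: cube
Cutting plane: through two opposite edges (diagonal plane)
Visualize the intersection of the plane with the solid's surface.
The boundary of the cut region is a rectangle.
rectangle


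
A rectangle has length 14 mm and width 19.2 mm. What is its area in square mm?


Shape: rectangle
Length l = 14 mm, Width w = 19.2 mm
Formula: A = l * w
A = 14 * 19.2
A = 268.8
268.8 mm^2


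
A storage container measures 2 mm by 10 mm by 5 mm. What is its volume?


Shape: rectangular prism
l = 2 mm, w = 10 mm, h = 5 mm
Formula: V = l * w * h
V = 2 * 10 * 5
V = 20 * 5
V = 100
100 mm^3


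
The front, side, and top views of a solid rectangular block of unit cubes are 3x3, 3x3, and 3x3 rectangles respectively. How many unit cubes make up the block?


Orthographic views of a solid rectangular block:
Front view 3 x 3 -> length = 3, height = 3
Side view 3 x 3 -> width = 3, height = 3 (consistent)
Top view 3 x 3 -> confirms length = 3, width = 3
The block is 3 x 3 x 3.
Total unit cubes = 3 * 3 * 3 = 27
27 unit cubes


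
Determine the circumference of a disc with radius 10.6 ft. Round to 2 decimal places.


Shape: circle
Radius r = 10.6 ft
Formula: C = 2 * pi * r
C = 2 * pi * 10.6
C = 21.2 * pi
C = 66.6
66.6 ft


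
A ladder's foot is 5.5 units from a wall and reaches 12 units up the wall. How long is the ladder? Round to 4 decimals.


Shape: right triangle
Legs a = 5.5 units, b = 12 units
Formula: c = sqrt(a^2 + b^2)
a^2 = 30.25, b^2 = 144
a^2 + b^2 = 174.25
c = sqrt(174.25)
c = 13.2004
13.2004 units


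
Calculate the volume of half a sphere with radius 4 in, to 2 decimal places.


Shape: hemisphere (half of a sphere)
Radius r = 4 in
Formula: V = (1/2) * (4/3) * pi * r^3 = (2/3) * pi * r^3
r^3 = 64
(2/3) * 64 = 42.666667
V = 42.666667 * pi
V = 134.04
134.04 in^3


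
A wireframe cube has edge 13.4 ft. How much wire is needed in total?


Shape: cube
Side s = 13.4 ft
A cube has 12 edges, all equal.
Formula: total edge length = 12 * s
Total = 12 * 13.4
Total = 160.8
160.8 ft


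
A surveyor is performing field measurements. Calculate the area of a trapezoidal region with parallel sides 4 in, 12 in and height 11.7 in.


Shape: trapezoid
Parallel sides a = 4 in, b = 12 in; Height h = 11.7 in
Formula: A = (a + b) * h / 2
a + b = 4 + 12 = 16
A = 16 * 11.7 / 2
A = 187.2 / 2
A = 93.6
93.6 in^2


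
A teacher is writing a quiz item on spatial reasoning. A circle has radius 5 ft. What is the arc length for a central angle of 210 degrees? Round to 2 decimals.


Shape: circular arc
Radius r = 5 ft, Angle = 210 degrees
Formula: L = (angle/360) * 2 * pi * r
2 * pi * r = 10 * pi
L = (210/360) * 10 * pi
L = 5.833333 * pi
L = 18.33
18.33 ft


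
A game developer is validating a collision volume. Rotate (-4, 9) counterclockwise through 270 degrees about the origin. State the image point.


Transformation: rotation about the origin
Original point: (-4, 9)
Rule for 270 deg counterclockwise: (x, y) -> (y, -x)
Apply: (-4, 9) -> (9, 4)
(9, 4)


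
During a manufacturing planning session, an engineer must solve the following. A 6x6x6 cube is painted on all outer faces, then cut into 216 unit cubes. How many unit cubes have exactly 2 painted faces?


Large cube: 6 x 6 x 6, cut into unit cubes.
n = 6, so n - 2 = 4
Cubes with 2 painted faces lie along the edges, excluding corners.
A cube has 12 edges; each contributes (n - 2) = 4 such cubes.
Count = 12 * 4 = 48
48 unit cubes


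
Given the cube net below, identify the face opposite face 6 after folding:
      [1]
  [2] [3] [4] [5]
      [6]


Net: cross layout. Take square 3 as the base (bottom).
Fold the four squares in the horizontal row up around 3: 2 -> left, 4 -> right, 5 wraps to the top.
Fold 1 and 6 up from 3: 1 -> back, 6 -> front.
Opposite pairs are therefore: (1, 6), (2, 4), (3, 5).
Face 6 is opposite face 1.
face 1


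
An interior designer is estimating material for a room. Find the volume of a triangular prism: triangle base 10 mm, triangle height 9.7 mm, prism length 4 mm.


Shape: triangular prism
Triangle base = 10 mm, triangle height = 9.7 mm, prism length L = 4 mm
Formula: V = (1/2 * b * h_tri) * L
Cross-section area = 0.5 * 10 * 9.7 = 48.5
V = 48.5 * 4
V = 194
194 mm^3


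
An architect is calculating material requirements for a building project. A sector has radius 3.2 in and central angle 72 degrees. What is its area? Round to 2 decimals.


Shape: circular sector
Radius r = 3.2 in, Angle = 72 degrees
Formula: A = (angle/360) * pi * r^2
r^2 = 10.24
Fraction of circle = 72/360
A = (72/360) * pi * 10.24
A = 2.048 * pi
A = 6.43
6.43 in^2


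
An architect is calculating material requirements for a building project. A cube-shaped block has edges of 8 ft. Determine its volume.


Shape: cube
Side s = 8 ft
Formula: V = s^3
V = 8 * 8 * 8
V = 64 * 8
V = 512
512 ft^3


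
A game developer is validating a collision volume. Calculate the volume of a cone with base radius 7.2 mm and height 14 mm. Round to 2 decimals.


Shape: cone
Radius r = 7.2 mm, Height h = 14 mm
Formula: V = (1/3) * pi * r^2 * h
r^2 = 51.84
pi * r^2 * h = pi * 51.84 * 14 = 725.76 * pi
V = 725.76 * pi / 3
V = 760.01
760.01 mm^3


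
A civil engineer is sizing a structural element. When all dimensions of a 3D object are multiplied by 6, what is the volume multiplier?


Linear scale factor k = 6
Rule: under a linear scaling by k, volumes scale by k^3.
k^3 = 6 * 6 * 6
k^3 = 36 * 6
k^3 = 216
Volume scales by a factor of 216.
216 (dimensionless)


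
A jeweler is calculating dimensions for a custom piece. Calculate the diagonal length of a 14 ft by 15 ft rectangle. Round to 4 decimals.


Shape: rectangle (diagonal via Pythagoras)
Sides: 14 ft and 15 ft
Formula: d = sqrt(l^2 + w^2)
l^2 = 196, w^2 = 225
l^2 + w^2 = 421
d = sqrt(421)
d = 20.5183
20.5183 ft


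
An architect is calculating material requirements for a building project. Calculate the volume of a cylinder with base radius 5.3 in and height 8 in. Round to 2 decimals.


Shape: cylinder
Radius r = 5.3 in, Height h = 8 in
Formula: V = pi * r^2 * h
r^2 = 28.09
V = pi * 28.09 * 8
V = 224.72 * pi
V = 705.98
705.98 in^3


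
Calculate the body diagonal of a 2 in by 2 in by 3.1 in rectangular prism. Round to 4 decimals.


Shape: rectangular box (space diagonal)
l = 2 in, w = 2 in, h = 3.1 in
Visualize: the diagonal of the base, then a right triangle with that diagonal and the height.
Formula: d = sqrt(l^2 + w^2 + h^2)
l^2 + w^2 + h^2 = 4 + 4 + 9.61 = 17.61
d = sqrt(17.61)
d = 4.1964
4.1964 in
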